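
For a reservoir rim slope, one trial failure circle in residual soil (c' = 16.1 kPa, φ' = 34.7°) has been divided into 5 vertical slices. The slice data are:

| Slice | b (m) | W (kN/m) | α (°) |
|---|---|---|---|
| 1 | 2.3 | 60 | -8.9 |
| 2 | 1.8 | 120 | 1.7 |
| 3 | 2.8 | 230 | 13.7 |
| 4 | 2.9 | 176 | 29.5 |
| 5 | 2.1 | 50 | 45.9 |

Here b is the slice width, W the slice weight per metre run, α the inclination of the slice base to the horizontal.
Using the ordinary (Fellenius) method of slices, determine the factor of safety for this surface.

FS = 3.64

Ordinary method of slices: FS = Σ[c'·Δl_i + (W_i cosα_i)·tanφ'] / Σ W_i sinα_i, with Δl_i = b_i / cosα_i.
Slice 1: Δl = 2.3/cos(-8.9°) = 2.328 m; N'_1 = 60·cos(-8.9°) = 59.3; c'Δl = 37.48; W sinα = -9.3
Slice 2: Δl = 1.8/cos1.7° = 1.801 m; N'_2 = 120·cos1.7° = 119.9; c'Δl = 28.99; W sinα = 3.6
Slice 3: Δl = 2.8/cos13.7° = 2.882 m; N'_3 = 230·cos13.7° = 223.5; c'Δl = 46.40; W sinα = 54.5
Slice 4: Δl = 2.9/cos29.5° = 3.332 m; N'_4 = 176·cos29.5° = 153.2; c'Δl = 53.64; W sinα = 86.7
Slice 5: Δl = 2.1/cos45.9° = 3.018 m; N'_5 = 50·cos45.9° = 34.8; c'Δl = 48.58; W sinα = 35.9
Σc'Δl = 215.1 kN/m; ΣN' = 590.7 kN/m; ΣW sinα = 171.3 kN/m
Resisting = 215.1 + 590.7·tan34.7° = 215.1 + 409.0 = 624.1 kN/m
FS = 624.1 / 171.3 = 3.643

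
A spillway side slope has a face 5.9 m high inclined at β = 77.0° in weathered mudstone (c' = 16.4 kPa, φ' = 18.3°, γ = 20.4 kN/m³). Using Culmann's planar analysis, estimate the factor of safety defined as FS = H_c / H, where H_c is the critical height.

H_c = (4c'/γ) · sinβ cosφ' / [1 − cos(β − φ')]
    = (4·16.4/20.4) · sin77.0°·cos18.3° / [1 − cos58.7°]
    = 3.216 · 0.9251 / 0.4805 = 6.19 m
FS = H_c / H = 6.19 / 5.9 = 1.049

FS = 1.05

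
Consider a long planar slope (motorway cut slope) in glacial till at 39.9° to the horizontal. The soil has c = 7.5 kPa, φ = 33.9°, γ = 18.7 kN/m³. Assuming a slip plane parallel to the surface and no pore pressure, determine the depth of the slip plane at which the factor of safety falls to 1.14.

z = 2.42 m

Setting FS = 1.14 in FS = [c + γz cos²β tanφ] / [γz sinβ cosβ] and solving for z:
z = c / [γ cosβ (FS·sinβ − cosβ·tanφ)]
  = 7.5 / [18.7·cos39.9°·(1.14·sin39.9° − cos39.9°·tan33.9°)]
  = 7.5 / [18.7·0.7672·(1.14·0.6414 − 0.7672·0.6720)]
  = 7.5 / 3.0950 = 2.423 m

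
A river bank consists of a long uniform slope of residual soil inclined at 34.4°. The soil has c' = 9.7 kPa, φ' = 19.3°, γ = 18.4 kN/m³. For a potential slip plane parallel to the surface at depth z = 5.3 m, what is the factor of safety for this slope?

FS = 0.72

For an infinite slope with a slip plane parallel to the surface (no pore pressure): FS = [c' + γz cos²β tanφ'] / [γz sinβ cosβ].
γz = 18.4·5.3 = 97.52 kN/m²
Numerator = 9.7 + 97.52·cos²34.4°·tan19.3° = 9.7 + 97.52·0.6808·0.3502 = 32.950 kPa
Denominator = 97.52·sin34.4°·cos34.4° = 97.52·0.5650·0.8251 = 45.460 kPa
FS = 32.950 / 45.460 = 0.725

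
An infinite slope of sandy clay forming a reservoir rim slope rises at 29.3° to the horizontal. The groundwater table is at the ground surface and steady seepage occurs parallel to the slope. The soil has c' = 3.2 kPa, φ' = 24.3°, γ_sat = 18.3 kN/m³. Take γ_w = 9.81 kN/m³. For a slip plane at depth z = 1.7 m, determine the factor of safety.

FS = 0.61

With seepage parallel to the slope and the water table at the surface, the effective normal stress on the slip plane uses the buoyant unit weight γ' = γ_sat − γ_w while the driving shear stress uses γ_sat:
FS = [c' + γ' z cos²β tanφ'] / [γ_sat z sinβ cosβ]
γ' = 18.3 − 9.81 = 8.49 kN/m³
Numerator = 3.2 + 8.49·1.7·cos²29.3°·tan24.3° = 3.2 + 8.49·1.7·0.7605·0.4515 = 8.156 kPa
Denominator = 18.3·1.7·sin29.3°·cos29.3° = 18.3·1.7·0.4894·0.8721 = 13.277 kPa
FS = 8.156 / 13.277 = 0.614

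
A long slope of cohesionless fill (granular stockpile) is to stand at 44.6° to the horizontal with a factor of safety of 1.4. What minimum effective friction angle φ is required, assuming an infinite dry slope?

φ = 54.1°

FS = tanφ/tanβ ⇒ tanφ = FS · tanβ = 1.4 · tan44.6° = 1.3806
φ = arctan(1.3806) = 54.08°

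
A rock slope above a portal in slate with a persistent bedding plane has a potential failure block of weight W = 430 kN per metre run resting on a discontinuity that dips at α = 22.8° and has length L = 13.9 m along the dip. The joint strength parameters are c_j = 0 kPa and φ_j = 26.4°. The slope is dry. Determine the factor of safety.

Resolving the block weight along and normal to the plane and applying the Mohr–Coulomb strength on the joint:
N' = W cosα = 430·cos22.8° = 396.4 kN/m
Driving force T = W sinα = 430·sin22.8° = 166.6 kN/m
Resisting force R = c_j·L + N'·tanφ_j = 0·13.9 + 396.4·tan26.4° = 0.0 + 196.8 = 196.8 kN/m
FS = R / T = 196.8 / 166.6 = 1.181

FS = 1.18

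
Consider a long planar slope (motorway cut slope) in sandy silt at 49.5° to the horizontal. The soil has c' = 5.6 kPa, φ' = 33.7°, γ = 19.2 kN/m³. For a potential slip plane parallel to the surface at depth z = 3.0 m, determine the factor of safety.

FS = 0.77

For an infinite slope with a slip plane parallel to the surface (no pore pressure): FS = [c' + γz cos²β tanφ'] / [γz sinβ cosβ].
γz = 19.2·3.0 = 57.60 kN/m²
Numerator = 5.6 + 57.60·cos²49.5°·tan33.7° = 5.6 + 57.60·0.4218·0.6669 = 21.803 kPa
Denominator = 57.60·sin49.5°·cos49.5° = 57.60·0.7604·0.6494 = 28.445 kPa
FS = 21.803 / 28.445 = 0.766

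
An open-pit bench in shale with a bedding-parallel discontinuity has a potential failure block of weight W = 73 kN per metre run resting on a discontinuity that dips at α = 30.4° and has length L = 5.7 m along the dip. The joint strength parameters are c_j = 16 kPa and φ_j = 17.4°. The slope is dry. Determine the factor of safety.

FS = 3.00

Resolving the block weight along and normal to the plane and applying the Mohr–Coulomb strength on the joint:
N' = W cosα = 73·cos30.4° = 63.0 kN/m
Driving force T = W sinα = 73·sin30.4° = 36.9 kN/m
Resisting force R = c_j·L + N'·tanφ_j = 16·5.7 + 63.0·tan17.4° = 91.2 + 19.7 = 110.9 kN/m
FS = R / T = 110.9 / 36.9 = 3.003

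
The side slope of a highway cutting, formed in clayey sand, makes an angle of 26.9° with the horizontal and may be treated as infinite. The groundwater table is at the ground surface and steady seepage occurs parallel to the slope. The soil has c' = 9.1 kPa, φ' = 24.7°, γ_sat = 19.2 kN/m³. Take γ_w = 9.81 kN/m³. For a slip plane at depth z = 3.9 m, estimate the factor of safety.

With seepage parallel to the slope and the water table at the surface, the effective normal stress on the slip plane uses the buoyant unit weight γ' = γ_sat − γ_w while the driving shear stress uses γ_sat:
FS = [c' + γ' z cos²β tanφ'] / [γ_sat z sinβ cosβ]
γ' = 19.2 − 9.81 = 9.39 kN/m³
Numerator = 9.1 + 9.39·3.9·cos²26.9°·tan24.7° = 9.1 + 9.39·3.9·0.7953·0.4599 = 22.496 kPa
Denominator = 19.2·3.9·sin26.9°·cos26.9° = 19.2·3.9·0.4524·0.8918 = 30.213 kPa
FS = 22.496 / 30.213 = 0.745

FS = 0.74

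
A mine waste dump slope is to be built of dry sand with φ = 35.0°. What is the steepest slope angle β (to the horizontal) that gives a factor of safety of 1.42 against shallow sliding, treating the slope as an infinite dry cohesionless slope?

β = 26.2°

For an infinite dry cohesionless slope FS = tanφ/tanβ, so tanβ = tanφ / FS.
tanβ = tan35.0° / 1.42 = 0.7002 / 1.42 = 0.4931
β = arctan(0.4931) = 26.25°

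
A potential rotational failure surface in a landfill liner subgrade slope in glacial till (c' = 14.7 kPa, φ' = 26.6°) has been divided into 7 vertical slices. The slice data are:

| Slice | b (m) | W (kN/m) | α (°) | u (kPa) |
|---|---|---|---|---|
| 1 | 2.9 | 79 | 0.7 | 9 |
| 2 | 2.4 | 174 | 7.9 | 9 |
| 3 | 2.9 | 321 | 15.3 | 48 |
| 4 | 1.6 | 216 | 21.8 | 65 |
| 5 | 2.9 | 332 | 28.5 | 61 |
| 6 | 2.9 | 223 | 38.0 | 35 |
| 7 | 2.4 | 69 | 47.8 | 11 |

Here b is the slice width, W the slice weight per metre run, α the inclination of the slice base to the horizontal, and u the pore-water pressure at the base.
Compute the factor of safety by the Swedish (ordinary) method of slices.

FS = 1.13

Ordinary method of slices: FS = Σ[c'·Δl_i + (W_i cosα_i − u_i·Δl_i)·tanφ'] / Σ W_i sinα_i, with Δl_i = b_i / cosα_i.
Slice 1: Δl = 2.9/cos0.7° = 2.900 m; N'_1 = 79·cos0.7° − 9·2.900 = 52.9; c'Δl = 42.63; W sinα = 1.0
Slice 2: Δl = 2.4/cos7.9° = 2.423 m; N'_2 = 174·cos7.9° − 9·2.423 = 150.5; c'Δl = 35.62; W sinα = 23.9
Slice 3: Δl = 2.9/cos15.3° = 3.007 m; N'_3 = 321·cos15.3° − 48·3.007 = 165.3; c'Δl = 44.20; W sinα = 84.7
Slice 4: Δl = 1.6/cos21.8° = 1.723 m; N'_4 = 216·cos21.8° − 65·1.723 = 88.5; c'Δl = 25.33; W sinα = 80.2
Slice 5: Δl = 2.9/cos28.5° = 3.300 m; N'_5 = 332·cos28.5° − 61·3.300 = 90.5; c'Δl = 48.51; W sinα = 158.4
Slice 6: Δl = 2.9/cos38.0° = 3.680 m; N'_6 = 223·cos38.0° − 35·3.680 = 46.9; c'Δl = 54.10; W sinα = 137.3
Slice 7: Δl = 2.4/cos47.8° = 3.573 m; N'_7 = 69·cos47.8° − 11·3.573 = 7.0; c'Δl = 52.52; W sinα = 51.1
Σc'Δl = 302.9 kN/m; ΣN' = 601.7 kN/m; ΣW sinα = 536.6 kN/m
Resisting = 302.9 + 601.7·tan26.6° = 302.9 + 301.3 = 604.2 kN/m
FS = 604.2 / 536.6 = 1.126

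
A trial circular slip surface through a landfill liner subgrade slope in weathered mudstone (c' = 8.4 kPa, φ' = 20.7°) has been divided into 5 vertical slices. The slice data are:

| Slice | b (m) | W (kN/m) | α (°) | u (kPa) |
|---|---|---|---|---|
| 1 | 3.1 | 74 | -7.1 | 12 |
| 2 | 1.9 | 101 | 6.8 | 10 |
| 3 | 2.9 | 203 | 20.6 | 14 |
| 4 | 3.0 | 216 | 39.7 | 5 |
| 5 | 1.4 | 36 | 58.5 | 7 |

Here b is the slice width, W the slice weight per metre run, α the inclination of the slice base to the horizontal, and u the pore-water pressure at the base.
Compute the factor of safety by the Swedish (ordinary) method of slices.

Ordinary method of slices: FS = Σ[c'·Δl_i + (W_i cosα_i − u_i·Δl_i)·tanφ'] / Σ W_i sinα_i, with Δl_i = b_i / cosα_i.
Slice 1: Δl = 3.1/cos(-7.1°) = 3.124 m; N'_1 = 74·cos(-7.1°) − 12·3.124 = 35.9; c'Δl = 26.24; W sinα = -9.1
Slice 2: Δl = 1.9/cos6.8° = 1.913 m; N'_2 = 101·cos6.8° − 10·1.913 = 81.2; c'Δl = 16.07; W sinα = 12.0
Slice 3: Δl = 2.9/cos20.6° = 3.098 m; N'_3 = 203·cos20.6° − 14·3.098 = 146.6; c'Δl = 26.02; W sinα = 71.4
Slice 4: Δl = 3.0/cos39.7° = 3.899 m; N'_4 = 216·cos39.7° − 5·3.899 = 146.7; c'Δl = 32.75; W sinα = 138.0
Slice 5: Δl = 1.4/cos58.5° = 2.679 m; N'_5 = 36·cos58.5° − 7·2.679 = 0.1; c'Δl = 22.51; W sinα = 30.7
Σc'Δl = 123.6 kN/m; ΣN' = 410.5 kN/m; ΣW sinα = 242.9 kN/m
Resisting = 123.6 + 410.5·tan20.7° = 123.6 + 155.1 = 278.7 kN/m
FS = 278.7 / 242.9 = 1.147

FS = 1.15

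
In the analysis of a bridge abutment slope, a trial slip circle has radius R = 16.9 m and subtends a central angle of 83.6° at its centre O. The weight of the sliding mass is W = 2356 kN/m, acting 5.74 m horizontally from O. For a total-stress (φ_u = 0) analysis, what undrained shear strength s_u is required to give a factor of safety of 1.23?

FS = s_u·L_a·R / (W·d), so s_u = FS·W·d / (L_a·R).
Arc length L_a = R·θ = 16.9·(83.6°·π/180) = 16.9·1.4591 = 24.66 m
s_u = 1.23·2356·5.74 / (24.66·16.9) = 16633.8 / 416.73 = 39.91 kPa

s_u = 39.9 kPa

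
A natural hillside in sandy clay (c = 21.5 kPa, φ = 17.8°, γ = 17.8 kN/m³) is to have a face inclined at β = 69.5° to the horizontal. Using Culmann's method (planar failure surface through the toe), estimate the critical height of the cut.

H_c = 11.33 m

Culmann's analysis gives the critical failure plane at α_cr = (β + φ)/2 = (69.5 + 17.8)/2 = 43.6°, and the critical height
H_c = (4c/γ) · sinβ cosφ / [1 − cos(β − φ)]
    = (4·21.5/17.8) · sin69.5°·cos17.8° / [1 − cos(51.7°)]
    = 4.831 · 0.9367·0.9521 / [1 − 0.6198]
    = 4.831 · 0.8918 / 0.3802
    = 11.33 m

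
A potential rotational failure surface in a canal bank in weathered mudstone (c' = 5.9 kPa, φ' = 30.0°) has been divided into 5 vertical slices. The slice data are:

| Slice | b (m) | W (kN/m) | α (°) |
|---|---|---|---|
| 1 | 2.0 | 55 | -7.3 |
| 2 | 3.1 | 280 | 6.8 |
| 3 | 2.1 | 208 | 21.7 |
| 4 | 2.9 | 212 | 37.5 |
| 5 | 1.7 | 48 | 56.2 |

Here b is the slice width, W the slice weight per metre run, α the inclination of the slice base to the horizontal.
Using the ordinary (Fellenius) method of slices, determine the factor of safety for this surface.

FS = 1.84

Ordinary method of slices: FS = Σ[c'·Δl_i + (W_i cosα_i)·tanφ'] / Σ W_i sinα_i, with Δl_i = b_i / cosα_i.
Slice 1: Δl = 2.0/cos(-7.3°) = 2.016 m; N'_1 = 55·cos(-7.3°) = 54.6; c'Δl = 11.90; W sinα = -7.0
Slice 2: Δl = 3.1/cos6.8° = 3.122 m; N'_2 = 280·cos6.8° = 278.0; c'Δl = 18.42; W sinα = 33.2
Slice 3: Δl = 2.1/cos21.7° = 2.260 m; N'_3 = 208·cos21.7° = 193.3; c'Δl = 13.34; W sinα = 76.9
Slice 4: Δl = 2.9/cos37.5° = 3.655 m; N'_4 = 212·cos37.5° = 168.2; c'Δl = 21.57; W sinα = 129.1
Slice 5: Δl = 1.7/cos56.2° = 3.056 m; N'_5 = 48·cos56.2° = 26.7; c'Δl = 18.03; W sinα = 39.9
Σc'Δl = 83.2 kN/m; ΣN' = 720.7 kN/m; ΣW sinα = 272.0 kN/m
Resisting = 83.2 + 720.7·tan30.0° = 83.2 + 416.1 = 499.4 kN/m
FS = 499.4 / 272.0 = 1.836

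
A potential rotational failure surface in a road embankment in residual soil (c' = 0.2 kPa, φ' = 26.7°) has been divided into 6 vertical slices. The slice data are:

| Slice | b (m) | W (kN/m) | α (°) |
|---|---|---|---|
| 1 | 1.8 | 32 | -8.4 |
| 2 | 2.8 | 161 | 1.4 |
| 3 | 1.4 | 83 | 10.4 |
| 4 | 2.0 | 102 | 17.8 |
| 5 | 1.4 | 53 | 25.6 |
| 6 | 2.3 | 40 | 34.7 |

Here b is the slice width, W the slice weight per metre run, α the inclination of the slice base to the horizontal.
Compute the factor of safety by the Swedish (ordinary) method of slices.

FS = 2.52

Ordinary method of slices: FS = Σ[c'·Δl_i + (W_i cosα_i)·tanφ'] / Σ W_i sinα_i, with Δl_i = b_i / cosα_i.
Slice 1: Δl = 1.8/cos(-8.4°) = 1.820 m; N'_1 = 32·cos(-8.4°) = 31.7; c'Δl = 0.36; W sinα = -4.7
Slice 2: Δl = 2.8/cos1.4° = 2.801 m; N'_2 = 161·cos1.4° = 161.0; c'Δl = 0.56; W sinα = 3.9
Slice 3: Δl = 1.4/cos10.4° = 1.423 m; N'_3 = 83·cos10.4° = 81.6; c'Δl = 0.28; W sinα = 15.0
Slice 4: Δl = 2.0/cos17.8° = 2.101 m; N'_4 = 102·cos17.8° = 97.1; c'Δl = 0.42; W sinα = 31.2
Slice 5: Δl = 1.4/cos25.6° = 1.552 m; N'_5 = 53·cos25.6° = 47.8; c'Δl = 0.31; W sinα = 22.9
Slice 6: Δl = 2.3/cos34.7° = 2.798 m; N'_6 = 40·cos34.7° = 32.9; c'Δl = 0.56; W sinα = 22.8
Σc'Δl = 2.5 kN/m; ΣN' = 452.0 kN/m; ΣW sinα = 91.1 kN/m
Resisting = 2.5 + 452.0·tan26.7° = 2.5 + 227.4 = 229.9 kN/m
FS = 229.9 / 91.1 = 2.523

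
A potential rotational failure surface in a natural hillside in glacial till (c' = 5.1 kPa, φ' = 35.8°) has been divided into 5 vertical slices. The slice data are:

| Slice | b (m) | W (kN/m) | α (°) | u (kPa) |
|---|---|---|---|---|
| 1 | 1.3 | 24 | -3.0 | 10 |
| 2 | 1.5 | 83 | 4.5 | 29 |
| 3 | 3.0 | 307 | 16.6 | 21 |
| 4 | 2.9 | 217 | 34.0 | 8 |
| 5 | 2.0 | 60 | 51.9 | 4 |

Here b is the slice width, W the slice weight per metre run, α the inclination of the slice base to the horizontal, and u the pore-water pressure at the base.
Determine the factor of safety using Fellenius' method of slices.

Ordinary method of slices: FS = Σ[c'·Δl_i + (W_i cosα_i − u_i·Δl_i)·tanφ'] / Σ W_i sinα_i, with Δl_i = b_i / cosα_i.
Slice 1: Δl = 1.3/cos(-3.0°) = 1.302 m; N'_1 = 24·cos(-3.0°) − 10·1.302 = 10.9; c'Δl = 6.64; W sinα = -1.3
Slice 2: Δl = 1.5/cos4.5° = 1.505 m; N'_2 = 83·cos4.5° − 29·1.505 = 39.1; c'Δl = 7.67; W sinα = 6.5
Slice 3: Δl = 3.0/cos16.6° = 3.130 m; N'_3 = 307·cos16.6° − 21·3.130 = 228.5; c'Δl = 15.97; W sinα = 87.7
Slice 4: Δl = 2.9/cos34.0° = 3.498 m; N'_4 = 217·cos34.0° − 8·3.498 = 151.9; c'Δl = 17.84; W sinα = 121.3
Slice 5: Δl = 2.0/cos51.9° = 3.241 m; N'_5 = 60·cos51.9° − 4·3.241 = 24.1; c'Δl = 16.53; W sinα = 47.2
Σc'Δl = 64.6 kN/m; ΣN' = 454.5 kN/m; ΣW sinα = 261.5 kN/m
Resisting = 64.6 + 454.5·tan35.8° = 64.6 + 327.8 = 392.4 kN/m
FS = 392.4 / 261.5 = 1.501

FS = 1.50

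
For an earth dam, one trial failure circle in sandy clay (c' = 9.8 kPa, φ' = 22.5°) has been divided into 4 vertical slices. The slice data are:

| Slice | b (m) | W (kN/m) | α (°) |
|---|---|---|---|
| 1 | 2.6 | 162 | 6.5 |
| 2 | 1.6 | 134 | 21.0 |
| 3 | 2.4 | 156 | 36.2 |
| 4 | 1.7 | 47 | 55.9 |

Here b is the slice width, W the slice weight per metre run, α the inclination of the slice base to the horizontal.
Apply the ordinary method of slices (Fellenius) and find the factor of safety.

Ordinary method of slices: FS = Σ[c'·Δl_i + (W_i cosα_i)·tanφ'] / Σ W_i sinα_i, with Δl_i = b_i / cosα_i.
Slice 1: Δl = 2.6/cos6.5° = 2.617 m; N'_1 = 162·cos6.5° = 161.0; c'Δl = 25.64; W sinα = 18.3
Slice 2: Δl = 1.6/cos21.0° = 1.714 m; N'_2 = 134·cos21.0° = 125.1; c'Δl = 16.80; W sinα = 48.0
Slice 3: Δl = 2.4/cos36.2° = 2.974 m; N'_3 = 156·cos36.2° = 125.9; c'Δl = 29.15; W sinα = 92.1
Slice 4: Δl = 1.7/cos55.9° = 3.032 m; N'_4 = 47·cos55.9° = 26.4; c'Δl = 29.72; W sinα = 38.9
Σc'Δl = 101.3 kN/m; ΣN' = 438.3 kN/m; ΣW sinα = 197.4 kN/m
Resisting = 101.3 + 438.3·tan22.5° = 101.3 + 181.5 = 282.9 kN/m
FS = 282.9 / 197.4 = 1.433

FS = 1.43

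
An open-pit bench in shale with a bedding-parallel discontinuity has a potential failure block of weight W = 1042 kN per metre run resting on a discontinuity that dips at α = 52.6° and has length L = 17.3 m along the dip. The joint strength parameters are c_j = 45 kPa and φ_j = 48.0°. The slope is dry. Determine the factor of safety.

FS = 1.79

Resolving the block weight along and normal to the plane and applying the Mohr–Coulomb strength on the joint:
N' = W cosα = 1042·cos52.6° = 632.9 kN/m
Driving force T = W sinα = 1042·sin52.6° = 827.8 kN/m
Resisting force R = c_j·L + N'·tanφ_j = 45·17.3 + 632.9·tan48.0° = 778.5 + 702.9 = 1481.4 kN/m
FS = R / T = 1481.4 / 827.8 = 1.790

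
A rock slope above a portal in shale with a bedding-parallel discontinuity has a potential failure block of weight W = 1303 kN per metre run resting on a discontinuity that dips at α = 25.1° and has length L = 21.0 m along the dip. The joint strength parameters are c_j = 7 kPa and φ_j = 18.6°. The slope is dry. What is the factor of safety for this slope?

Resolving the block weight along and normal to the plane and applying the Mohr–Coulomb strength on the joint:
N' = W cosα = 1303·cos25.1° = 1180.0 kN/m
Driving force T = W sinα = 1303·sin25.1° = 552.7 kN/m
Resisting force R = c_j·L + N'·tanφ_j = 7·21.0 + 1180.0·tan18.6° = 147.0 + 397.1 = 544.1 kN/m
FS = R / T = 544.1 / 552.7 = 0.984

FS = 0.98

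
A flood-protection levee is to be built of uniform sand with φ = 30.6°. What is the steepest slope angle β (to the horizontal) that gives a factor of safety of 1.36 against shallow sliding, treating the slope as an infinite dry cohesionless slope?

β = 23.5°

For an infinite dry cohesionless slope FS = tanφ/tanβ, so tanβ = tanφ / FS.
tanβ = tan30.6° / 1.36 = 0.5914 / 1.36 = 0.4349
β = arctan(0.4349) = 23.50°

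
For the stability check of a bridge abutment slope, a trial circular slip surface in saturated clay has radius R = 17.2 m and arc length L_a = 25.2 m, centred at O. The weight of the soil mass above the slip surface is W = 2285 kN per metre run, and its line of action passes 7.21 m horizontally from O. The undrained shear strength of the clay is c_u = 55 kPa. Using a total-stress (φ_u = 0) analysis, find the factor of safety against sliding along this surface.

FS = 1.45

Taking moments about the centre O, the resisting moment is provided by the undrained shear strength acting along the arc:
M_R = c_u·L_a·R = 55·25.20·17.2 = 23839.2 kN·m/m
M_D = W·d = 2285·7.21 = 16474.8 kN·m/m
FS = M_R / M_D = 23839.2 / 16474.8 = 1.447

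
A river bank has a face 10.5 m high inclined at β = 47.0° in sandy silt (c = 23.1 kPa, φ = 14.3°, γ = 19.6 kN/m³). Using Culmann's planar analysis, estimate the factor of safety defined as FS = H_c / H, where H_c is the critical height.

FS = 2.01

H_c = (4c/γ) · sinβ cosφ / [1 − cos(β − φ)]
    = (4·23.1/19.6) · sin47.0°·cos14.3° / [1 − cos32.7°]
    = 4.714 · 0.7087 / 0.1585 = 21.08 m
FS = H_c / H = 21.08 / 10.5 = 2.008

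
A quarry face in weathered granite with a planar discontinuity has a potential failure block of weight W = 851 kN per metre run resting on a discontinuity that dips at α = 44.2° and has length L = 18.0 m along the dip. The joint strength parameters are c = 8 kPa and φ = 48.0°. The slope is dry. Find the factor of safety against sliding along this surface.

FS = 1.38

Resolving the block weight along and normal to the plane and applying the Mohr–Coulomb strength on the joint:
N' = W cosα = 851·cos44.2° = 610.1 kN/m
Driving force T = W sinα = 851·sin44.2° = 593.3 kN/m
Resisting force R = c·L + N'·tanφ = 8·18.0 + 610.1·tan48.0° = 144.0 + 677.6 = 821.6 kN/m
FS = R / T = 821.6 / 593.3 = 1.385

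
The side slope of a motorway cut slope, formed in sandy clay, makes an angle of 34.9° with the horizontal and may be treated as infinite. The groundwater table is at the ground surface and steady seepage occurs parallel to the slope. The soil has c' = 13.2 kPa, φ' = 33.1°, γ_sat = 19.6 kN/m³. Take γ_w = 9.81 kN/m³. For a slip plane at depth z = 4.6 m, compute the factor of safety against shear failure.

FS = 0.78

With seepage parallel to the slope and the water table at the surface, the effective normal stress on the slip plane uses the buoyant unit weight γ' = γ_sat − γ_w while the driving shear stress uses γ_sat:
FS = [c' + γ' z cos²β tanφ'] / [γ_sat z sinβ cosβ]
γ' = 19.6 − 9.81 = 9.79 kN/m³
Numerator = 13.2 + 9.79·4.6·cos²34.9°·tan33.1° = 13.2 + 9.79·4.6·0.6726·0.6519 = 32.947 kPa
Denominator = 19.6·4.6·sin34.9°·cos34.9° = 19.6·4.6·0.5721·0.8202 = 42.307 kPa
FS = 32.947 / 42.307 = 0.779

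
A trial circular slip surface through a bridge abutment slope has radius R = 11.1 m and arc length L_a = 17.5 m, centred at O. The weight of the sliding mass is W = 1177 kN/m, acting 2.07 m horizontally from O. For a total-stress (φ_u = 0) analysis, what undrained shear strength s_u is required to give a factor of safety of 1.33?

FS = s_u·L_a·R / (W·d), so s_u = FS·W·d / (L_a·R).
s_u = 1.33·1177·2.07 / (17.50·11.1) = 3240.4 / 194.25 = 16.68 kPa

s_u = 16.7 kPa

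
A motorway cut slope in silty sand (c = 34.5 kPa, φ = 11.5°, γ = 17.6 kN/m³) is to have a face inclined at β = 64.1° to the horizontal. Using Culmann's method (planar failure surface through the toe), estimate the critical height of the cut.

Culmann's analysis gives the critical failure plane at α_cr = (β + φ)/2 = (64.1 + 11.5)/2 = 37.8°, and the critical height
H_c = (4c/γ) · sinβ cosφ / [1 − cos(β − φ)]
    = (4·34.5/17.6) · sin64.1°·cos11.5° / [1 − cos(52.6°)]
    = 7.841 · 0.8996·0.9799 / [1 − 0.6074]
    = 7.841 · 0.8815 / 0.3926
    = 17.60 m

H_c = 17.60 m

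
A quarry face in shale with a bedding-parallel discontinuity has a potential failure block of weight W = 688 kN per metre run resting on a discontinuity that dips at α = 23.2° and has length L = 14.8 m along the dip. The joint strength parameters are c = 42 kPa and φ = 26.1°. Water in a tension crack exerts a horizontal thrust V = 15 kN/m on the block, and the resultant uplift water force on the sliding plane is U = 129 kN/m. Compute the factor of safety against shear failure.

Resolving the block weight along and normal to the plane and applying the Mohr–Coulomb strength on the joint:
N' = W cosα − U − V sinα = 688·cos23.2° − 129 − 15·sin23.2° = 497.5 kN/m
Driving force T = W sinα + V cosα = 688·sin23.2° + 15·cos23.2° = 284.8 kN/m
Resisting force R = c·L + N'·tanφ = 42·14.8 + 497.5·tan26.1° = 621.6 + 243.7 = 865.3 kN/m
FS = R / T = 865.3 / 284.8 = 3.038

FS = 3.04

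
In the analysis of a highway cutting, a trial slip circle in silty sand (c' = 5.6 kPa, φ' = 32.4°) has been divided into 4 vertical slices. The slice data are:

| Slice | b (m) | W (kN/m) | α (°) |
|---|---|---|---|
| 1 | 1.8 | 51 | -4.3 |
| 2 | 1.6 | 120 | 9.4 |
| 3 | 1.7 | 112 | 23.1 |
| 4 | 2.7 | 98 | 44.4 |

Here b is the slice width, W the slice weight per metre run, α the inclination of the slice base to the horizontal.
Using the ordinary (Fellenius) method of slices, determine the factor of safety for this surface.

FS = 2.09

Ordinary method of slices: FS = Σ[c'·Δl_i + (W_i cosα_i)·tanφ'] / Σ W_i sinα_i, with Δl_i = b_i / cosα_i.
Slice 1: Δl = 1.8/cos(-4.3°) = 1.805 m; N'_1 = 51·cos(-4.3°) = 50.9; c'Δl = 10.11; W sinα = -3.8
Slice 2: Δl = 1.6/cos9.4° = 1.622 m; N'_2 = 120·cos9.4° = 118.4; c'Δl = 9.08; W sinα = 19.6
Slice 3: Δl = 1.7/cos23.1° = 1.848 m; N'_3 = 112·cos23.1° = 103.0; c'Δl = 10.35; W sinα = 43.9
Slice 4: Δl = 2.7/cos44.4° = 3.779 m; N'_4 = 98·cos44.4° = 70.0; c'Δl = 21.16; W sinα = 68.6
Σc'Δl = 50.7 kN/m; ΣN' = 342.3 kN/m; ΣW sinα = 128.3 kN/m
Resisting = 50.7 + 342.3·tan32.4° = 50.7 + 217.2 = 267.9 kN/m
FS = 267.9 / 128.3 = 2.089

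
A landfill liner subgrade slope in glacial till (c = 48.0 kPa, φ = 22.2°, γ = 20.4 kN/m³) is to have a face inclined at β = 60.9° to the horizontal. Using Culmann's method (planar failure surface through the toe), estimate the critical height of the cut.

H_c = 34.68 m

Culmann's analysis gives the critical failure plane at α_cr = (β + φ)/2 = (60.9 + 22.2)/2 = 41.5°, and the critical height
H_c = (4c/γ) · sinβ cosφ / [1 − cos(β − φ)]
    = (4·48.0/20.4) · sin60.9°·cos22.2° / [1 − cos(38.7°)]
    = 9.412 · 0.8738·0.9259 / [1 − 0.7804]
    = 9.412 · 0.8090 / 0.2196
    = 34.68 m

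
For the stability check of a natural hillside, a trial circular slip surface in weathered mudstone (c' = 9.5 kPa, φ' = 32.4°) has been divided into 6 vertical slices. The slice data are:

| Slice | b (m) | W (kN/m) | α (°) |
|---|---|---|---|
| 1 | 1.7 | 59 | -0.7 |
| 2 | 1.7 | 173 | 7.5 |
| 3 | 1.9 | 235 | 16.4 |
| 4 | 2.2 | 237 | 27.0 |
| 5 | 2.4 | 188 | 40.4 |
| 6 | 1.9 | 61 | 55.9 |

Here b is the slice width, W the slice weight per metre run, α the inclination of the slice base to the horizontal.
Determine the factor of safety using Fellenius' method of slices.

FS = 1.83

Ordinary method of slices: FS = Σ[c'·Δl_i + (W_i cosα_i)·tanφ'] / Σ W_i sinα_i, with Δl_i = b_i / cosα_i.
Slice 1: Δl = 1.7/cos(-0.7°) = 1.700 m; N'_1 = 59·cos(-0.7°) = 59.0; c'Δl = 16.15; W sinα = -0.7
Slice 2: Δl = 1.7/cos7.5° = 1.715 m; N'_2 = 173·cos7.5° = 171.5; c'Δl = 16.29; W sinα = 22.6
Slice 3: Δl = 1.9/cos16.4° = 1.981 m; N'_3 = 235·cos16.4° = 225.4; c'Δl = 18.82; W sinα = 66.4
Slice 4: Δl = 2.2/cos27.0° = 2.469 m; N'_4 = 237·cos27.0° = 211.2; c'Δl = 23.46; W sinα = 107.6
Slice 5: Δl = 2.4/cos40.4° = 3.152 m; N'_5 = 188·cos40.4° = 143.2; c'Δl = 29.94; W sinα = 121.8
Slice 6: Δl = 1.9/cos55.9° = 3.389 m; N'_6 = 61·cos55.9° = 34.2; c'Δl = 32.20; W sinα = 50.5
Σc'Δl = 136.8 kN/m; ΣN' = 844.5 kN/m; ΣW sinα = 368.2 kN/m
Resisting = 136.8 + 844.5·tan32.4° = 136.8 + 535.9 = 672.8 kN/m
FS = 672.8 / 368.2 = 1.827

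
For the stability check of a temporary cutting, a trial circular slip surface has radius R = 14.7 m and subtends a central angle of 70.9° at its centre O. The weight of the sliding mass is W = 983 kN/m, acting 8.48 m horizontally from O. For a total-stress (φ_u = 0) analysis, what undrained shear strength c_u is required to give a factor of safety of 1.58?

FS = c_u·L_a·R / (W·d), so c_u = FS·W·d / (L_a·R).
Arc length L_a = R·θ = 14.7·(70.9°·π/180) = 14.7·1.2374 = 18.19 m
c_u = 1.58·983·8.48 / (18.19·14.7) = 13170.6 / 267.40 = 49.25 kPa

c_u = 49.3 kPa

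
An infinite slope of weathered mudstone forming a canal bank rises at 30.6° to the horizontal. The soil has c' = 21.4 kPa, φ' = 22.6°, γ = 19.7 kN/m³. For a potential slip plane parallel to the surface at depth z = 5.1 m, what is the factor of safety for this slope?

For an infinite slope with a slip plane parallel to the surface (no pore pressure): FS = [c' + γz cos²β tanφ'] / [γz sinβ cosβ].
γz = 19.7·5.1 = 100.47 kN/m²
Numerator = 21.4 + 100.47·cos²30.6°·tan22.6° = 21.4 + 100.47·0.7409·0.4163 = 52.385 kPa
Denominator = 100.47·sin30.6°·cos30.6° = 100.47·0.5090·0.8607 = 44.021 kPa
FS = 52.385 / 44.021 = 1.190

FS = 1.19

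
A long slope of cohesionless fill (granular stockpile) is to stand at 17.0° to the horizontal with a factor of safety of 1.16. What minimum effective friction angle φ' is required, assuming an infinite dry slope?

FS = tanφ'/tanβ ⇒ tanφ' = FS · tanβ = 1.16 · tan17.0° = 0.3546
φ' = arctan(0.3546) = 19.53°

φ' = 19.5°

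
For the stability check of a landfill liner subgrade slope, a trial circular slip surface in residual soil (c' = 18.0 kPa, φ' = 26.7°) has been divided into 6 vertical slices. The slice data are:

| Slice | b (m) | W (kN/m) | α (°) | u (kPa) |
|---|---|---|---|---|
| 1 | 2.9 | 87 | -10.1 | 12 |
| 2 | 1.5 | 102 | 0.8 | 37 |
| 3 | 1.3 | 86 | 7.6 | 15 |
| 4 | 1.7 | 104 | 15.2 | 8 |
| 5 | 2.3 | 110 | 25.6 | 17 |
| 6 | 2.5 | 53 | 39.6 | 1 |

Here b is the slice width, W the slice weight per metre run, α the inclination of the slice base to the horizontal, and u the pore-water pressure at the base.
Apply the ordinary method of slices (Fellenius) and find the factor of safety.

Ordinary method of slices: FS = Σ[c'·Δl_i + (W_i cosα_i − u_i·Δl_i)·tanφ'] / Σ W_i sinα_i, with Δl_i = b_i / cosα_i.
Slice 1: Δl = 2.9/cos(-10.1°) = 2.946 m; N'_1 = 87·cos(-10.1°) − 12·2.946 = 50.3; c'Δl = 53.02; W sinα = -15.3
Slice 2: Δl = 1.5/cos0.8° = 1.500 m; N'_2 = 102·cos0.8° − 37·1.500 = 46.5; c'Δl = 27.00; W sinα = 1.4
Slice 3: Δl = 1.3/cos7.6° = 1.312 m; N'_3 = 86·cos7.6° − 15·1.312 = 65.6; c'Δl = 23.61; W sinα = 11.4
Slice 4: Δl = 1.7/cos15.2° = 1.762 m; N'_4 = 104·cos15.2° − 8·1.762 = 86.3; c'Δl = 31.71; W sinα = 27.3
Slice 5: Δl = 2.3/cos25.6° = 2.550 m; N'_5 = 110·cos25.6° − 17·2.550 = 55.8; c'Δl = 45.91; W sinα = 47.5
Slice 6: Δl = 2.5/cos39.6° = 3.245 m; N'_6 = 53·cos39.6° − 1·3.245 = 37.6; c'Δl = 58.40; W sinα = 33.8
Σc'Δl = 239.7 kN/m; ΣN' = 342.1 kN/m; ΣW sinα = 106.1 kN/m
Resisting = 239.7 + 342.1·tan26.7° = 239.7 + 172.0 = 411.7 kN/m
FS = 411.7 / 106.1 = 3.879

FS = 3.88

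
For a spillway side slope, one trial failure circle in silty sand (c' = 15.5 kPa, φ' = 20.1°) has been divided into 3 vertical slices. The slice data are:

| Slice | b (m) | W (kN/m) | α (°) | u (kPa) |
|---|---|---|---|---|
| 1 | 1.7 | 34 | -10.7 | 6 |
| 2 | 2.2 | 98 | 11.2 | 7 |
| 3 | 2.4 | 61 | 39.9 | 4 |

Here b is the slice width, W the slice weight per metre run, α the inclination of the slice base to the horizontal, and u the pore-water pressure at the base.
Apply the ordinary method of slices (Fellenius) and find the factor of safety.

FS = 3.09

Ordinary method of slices: FS = Σ[c'·Δl_i + (W_i cosα_i − u_i·Δl_i)·tanφ'] / Σ W_i sinα_i, with Δl_i = b_i / cosα_i.
Slice 1: Δl = 1.7/cos(-10.7°) = 1.730 m; N'_1 = 34·cos(-10.7°) − 6·1.730 = 23.0; c'Δl = 26.82; W sinα = -6.3
Slice 2: Δl = 2.2/cos11.2° = 2.243 m; N'_2 = 98·cos11.2° − 7·2.243 = 80.4; c'Δl = 34.76; W sinα = 19.0
Slice 3: Δl = 2.4/cos39.9° = 3.128 m; N'_3 = 61·cos39.9° − 4·3.128 = 34.3; c'Δl = 48.49; W sinα = 39.1
Σc'Δl = 110.1 kN/m; ΣN' = 137.7 kN/m; ΣW sinα = 51.9 kN/m
Resisting = 110.1 + 137.7·tan20.1° = 110.1 + 50.4 = 160.5 kN/m
FS = 160.5 / 51.9 = 3.095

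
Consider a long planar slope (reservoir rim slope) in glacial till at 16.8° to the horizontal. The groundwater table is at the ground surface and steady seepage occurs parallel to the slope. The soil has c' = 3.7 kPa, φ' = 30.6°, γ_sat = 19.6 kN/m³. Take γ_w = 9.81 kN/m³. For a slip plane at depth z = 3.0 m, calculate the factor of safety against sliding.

With seepage parallel to the slope and the water table at the surface, the effective normal stress on the slip plane uses the buoyant unit weight γ' = γ_sat − γ_w while the driving shear stress uses γ_sat:
FS = [c' + γ' z cos²β tanφ'] / [γ_sat z sinβ cosβ]
γ' = 19.6 − 9.81 = 9.79 kN/m³
Numerator = 3.7 + 9.79·3.0·cos²16.8°·tan30.6° = 3.7 + 9.79·3.0·0.9165·0.5914 = 19.618 kPa
Denominator = 19.6·3.0·sin16.8°·cos16.8° = 19.6·3.0·0.2890·0.9573 = 16.270 kPa
FS = 19.618 / 16.270 = 1.206

FS = 1.21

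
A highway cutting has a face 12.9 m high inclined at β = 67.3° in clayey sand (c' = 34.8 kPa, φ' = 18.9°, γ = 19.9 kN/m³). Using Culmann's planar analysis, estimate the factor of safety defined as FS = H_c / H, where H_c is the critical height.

FS = 1.41

H_c = (4c'/γ) · sinβ cosφ' / [1 − cos(β − φ')]
    = (4·34.8/19.9) · sin67.3°·cos18.9° / [1 − cos48.4°]
    = 6.995 · 0.8728 / 0.3361 = 18.17 m
FS = H_c / H = 18.17 / 12.9 = 1.408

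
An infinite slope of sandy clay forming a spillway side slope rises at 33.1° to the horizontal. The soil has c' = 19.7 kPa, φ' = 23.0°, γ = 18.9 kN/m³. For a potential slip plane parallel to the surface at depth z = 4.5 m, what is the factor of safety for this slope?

For an infinite slope with a slip plane parallel to the surface (no pore pressure): FS = [c' + γz cos²β tanφ'] / [γz sinβ cosβ].
γz = 18.9·4.5 = 85.05 kN/m²
Numerator = 19.7 + 85.05·cos²33.1°·tan23.0° = 19.7 + 85.05·0.7018·0.4245 = 45.035 kPa
Denominator = 85.05·sin33.1°·cos33.1° = 85.05·0.5461·0.8377 = 38.909 kPa
FS = 45.035 / 38.909 = 1.157

FS = 1.16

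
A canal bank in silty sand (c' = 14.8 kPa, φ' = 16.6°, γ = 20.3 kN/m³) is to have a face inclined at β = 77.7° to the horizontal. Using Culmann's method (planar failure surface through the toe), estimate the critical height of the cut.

H_c = 5.28 m

Culmann's analysis gives the critical failure plane at α_cr = (β + φ')/2 = (77.7 + 16.6)/2 = 47.2°, and the critical height
H_c = (4c'/γ) · sinβ cosφ' / [1 − cos(β − φ')]
    = (4·14.8/20.3) · sin77.7°·cos16.6° / [1 − cos(61.1°)]
    = 2.916 · 0.9770·0.9583 / [1 − 0.4833]
    = 2.916 · 0.9363 / 0.5167
    = 5.28 m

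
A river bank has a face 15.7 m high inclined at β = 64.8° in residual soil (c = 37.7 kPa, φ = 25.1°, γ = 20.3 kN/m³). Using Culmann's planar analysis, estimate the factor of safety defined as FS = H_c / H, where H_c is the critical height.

FS = 1.68

H_c = (4c/γ) · sinβ cosφ / [1 − cos(β − φ)]
    = (4·37.7/20.3) · sin64.8°·cos25.1° / [1 − cos39.7°]
    = 7.429 · 0.8194 / 0.2306 = 26.40 m
FS = H_c / H = 26.40 / 15.7 = 1.681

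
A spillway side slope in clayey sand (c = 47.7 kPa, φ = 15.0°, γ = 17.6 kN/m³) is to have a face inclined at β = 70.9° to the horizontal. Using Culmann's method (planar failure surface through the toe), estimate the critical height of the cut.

Culmann's analysis gives the critical failure plane at α_cr = (β + φ)/2 = (70.9 + 15.0)/2 = 43.0°, and the critical height
H_c = (4c/γ) · sinβ cosφ / [1 − cos(β − φ)]
    = (4·47.7/17.6) · sin70.9°·cos15.0° / [1 − cos(55.9°)]
    = 10.841 · 0.9449·0.9659 / [1 − 0.5606]
    = 10.841 · 0.9128 / 0.4394
    = 22.52 m

H_c = 22.52 m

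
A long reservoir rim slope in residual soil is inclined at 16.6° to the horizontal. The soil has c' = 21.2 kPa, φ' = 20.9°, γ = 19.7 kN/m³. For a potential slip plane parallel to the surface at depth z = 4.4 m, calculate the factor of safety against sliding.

FS = 2.17

For an infinite slope with a slip plane parallel to the surface (no pore pressure): FS = [c' + γz cos²β tanφ'] / [γz sinβ cosβ].
γz = 19.7·4.4 = 86.68 kN/m²
Numerator = 21.2 + 86.68·cos²16.6°·tan20.9° = 21.2 + 86.68·0.9184·0.3819 = 51.598 kPa
Denominator = 86.68·sin16.6°·cos16.6° = 86.68·0.2857·0.9583 = 23.731 kPa
FS = 51.598 / 23.731 = 2.174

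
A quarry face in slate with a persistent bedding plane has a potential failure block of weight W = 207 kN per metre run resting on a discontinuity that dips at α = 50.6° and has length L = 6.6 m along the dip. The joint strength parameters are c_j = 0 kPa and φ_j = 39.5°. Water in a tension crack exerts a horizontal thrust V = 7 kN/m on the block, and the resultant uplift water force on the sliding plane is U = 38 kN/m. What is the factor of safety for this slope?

Resolving the block weight along and normal to the plane and applying the Mohr–Coulomb strength on the joint:
N' = W cosα − U − V sinα = 207·cos50.6° − 38 − 7·sin50.6° = 88.0 kN/m
Driving force T = W sinα + V cosα = 207·sin50.6° + 7·cos50.6° = 164.4 kN/m
Resisting force R = c_j·L + N'·tanφ_j = 0·6.6 + 88.0·tan39.5° = 0.0 + 72.5 = 72.5 kN/m
FS = R / T = 72.5 / 164.4 = 0.441

FS = 0.44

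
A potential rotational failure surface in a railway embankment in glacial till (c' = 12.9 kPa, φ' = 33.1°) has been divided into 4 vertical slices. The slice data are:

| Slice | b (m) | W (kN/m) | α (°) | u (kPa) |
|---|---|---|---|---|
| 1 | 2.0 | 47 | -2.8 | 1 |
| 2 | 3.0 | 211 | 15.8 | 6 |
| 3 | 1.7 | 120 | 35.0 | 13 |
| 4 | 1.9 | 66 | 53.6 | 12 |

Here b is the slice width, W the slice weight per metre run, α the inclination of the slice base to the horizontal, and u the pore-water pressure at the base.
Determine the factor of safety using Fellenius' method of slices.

FS = 1.87

Ordinary method of slices: FS = Σ[c'·Δl_i + (W_i cosα_i − u_i·Δl_i)·tanφ'] / Σ W_i sinα_i, with Δl_i = b_i / cosα_i.
Slice 1: Δl = 2.0/cos(-2.8°) = 2.002 m; N'_1 = 47·cos(-2.8°) − 1·2.002 = 44.9; c'Δl = 25.83; W sinα = -2.3
Slice 2: Δl = 3.0/cos15.8° = 3.118 m; N'_2 = 211·cos15.8° − 6·3.118 = 184.3; c'Δl = 40.22; W sinα = 57.5
Slice 3: Δl = 1.7/cos35.0° = 2.075 m; N'_3 = 120·cos35.0° − 13·2.075 = 71.3; c'Δl = 26.77; W sinα = 68.8
Slice 4: Δl = 1.9/cos53.6° = 3.202 m; N'_4 = 66·cos53.6° − 12·3.202 = 0.7; c'Δl = 41.30; W sinα = 53.1
Σc'Δl = 134.1 kN/m; ΣN' = 301.3 kN/m; ΣW sinα = 177.1 kN/m
Resisting = 134.1 + 301.3·tan33.1° = 134.1 + 196.4 = 330.6 kN/m
FS = 330.6 / 177.1 = 1.866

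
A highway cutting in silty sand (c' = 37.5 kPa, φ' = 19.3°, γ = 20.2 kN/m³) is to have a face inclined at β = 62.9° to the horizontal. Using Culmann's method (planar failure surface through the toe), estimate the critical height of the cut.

H_c = 22.62 m

Culmann's analysis gives the critical failure plane at α_cr = (β + φ')/2 = (62.9 + 19.3)/2 = 41.1°, and the critical height
H_c = (4c'/γ) · sinβ cosφ' / [1 − cos(β − φ')]
    = (4·37.5/20.2) · sin62.9°·cos19.3° / [1 − cos(43.6°)]
    = 7.426 · 0.8902·0.9438 / [1 − 0.7242]
    = 7.426 · 0.8402 / 0.2758
    = 22.62 m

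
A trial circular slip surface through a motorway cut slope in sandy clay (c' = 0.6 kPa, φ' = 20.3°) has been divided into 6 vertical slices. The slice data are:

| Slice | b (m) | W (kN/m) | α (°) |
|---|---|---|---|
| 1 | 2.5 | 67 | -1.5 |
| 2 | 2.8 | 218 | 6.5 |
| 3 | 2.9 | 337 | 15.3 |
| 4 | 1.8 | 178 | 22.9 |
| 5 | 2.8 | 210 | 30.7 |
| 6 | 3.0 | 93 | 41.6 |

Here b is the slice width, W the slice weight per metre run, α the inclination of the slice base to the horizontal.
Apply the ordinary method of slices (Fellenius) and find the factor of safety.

FS = 1.11

Ordinary method of slices: FS = Σ[c'·Δl_i + (W_i cosα_i)·tanφ'] / Σ W_i sinα_i, with Δl_i = b_i / cosα_i.
Slice 1: Δl = 2.5/cos(-1.5°) = 2.501 m; N'_1 = 67·cos(-1.5°) = 67.0; c'Δl = 1.50; W sinα = -1.8
Slice 2: Δl = 2.8/cos6.5° = 2.818 m; N'_2 = 218·cos6.5° = 216.6; c'Δl = 1.69; W sinα = 24.7
Slice 3: Δl = 2.9/cos15.3° = 3.007 m; N'_3 = 337·cos15.3° = 325.1; c'Δl = 1.80; W sinα = 88.9
Slice 4: Δl = 1.8/cos22.9° = 1.954 m; N'_4 = 178·cos22.9° = 164.0; c'Δl = 1.17; W sinα = 69.3
Slice 5: Δl = 2.8/cos30.7° = 3.256 m; N'_5 = 210·cos30.7° = 180.6; c'Δl = 1.95; W sinα = 107.2
Slice 6: Δl = 3.0/cos41.6° = 4.012 m; N'_6 = 93·cos41.6° = 69.5; c'Δl = 2.41; W sinα = 61.7
Σc'Δl = 10.5 kN/m; ΣN' = 1022.7 kN/m; ΣW sinα = 350.1 kN/m
Resisting = 10.5 + 1022.7·tan20.3° = 10.5 + 378.3 = 388.8 kN/m
FS = 388.8 / 350.1 = 1.111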